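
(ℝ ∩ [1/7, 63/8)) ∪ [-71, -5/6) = [-71, -5/6) ∪ [1/7, 63/8)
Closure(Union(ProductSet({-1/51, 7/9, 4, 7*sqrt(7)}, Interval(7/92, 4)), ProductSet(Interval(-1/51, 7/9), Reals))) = Union(ProductSet({-1/51, 7/9, 4, 7*sqrt(7)}, Interval(7/92, 4)), ProductSet(Interval(-1/51, 7/9), Reals))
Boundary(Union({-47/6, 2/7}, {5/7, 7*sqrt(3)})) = {-47/6, 2/7, 5/7, 7*sqrt(3)}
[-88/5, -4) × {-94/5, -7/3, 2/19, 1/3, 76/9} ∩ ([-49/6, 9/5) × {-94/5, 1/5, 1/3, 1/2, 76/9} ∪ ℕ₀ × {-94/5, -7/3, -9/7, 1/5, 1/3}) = [-49/6, -4) × {-94/5, 1/3, 76/9}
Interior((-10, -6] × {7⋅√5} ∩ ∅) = ∅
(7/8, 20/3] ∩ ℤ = {1, 2, …, 6}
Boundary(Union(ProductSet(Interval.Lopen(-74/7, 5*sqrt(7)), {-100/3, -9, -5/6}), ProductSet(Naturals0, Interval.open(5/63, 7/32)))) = Union(ProductSet(Interval(-74/7, 5*sqrt(7)), {-100/3, -9, -5/6}), ProductSet(Naturals0, Interval(5/63, 7/32)))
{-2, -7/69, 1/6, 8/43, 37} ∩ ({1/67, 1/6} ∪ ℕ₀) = {1/6, 37}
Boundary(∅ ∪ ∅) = ∅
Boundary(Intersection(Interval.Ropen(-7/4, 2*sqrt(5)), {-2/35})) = {-2/35}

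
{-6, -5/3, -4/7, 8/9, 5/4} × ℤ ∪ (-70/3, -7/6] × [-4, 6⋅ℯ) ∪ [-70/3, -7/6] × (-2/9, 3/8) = ({-6, -5/3, -4/7, 8/9, 5/4} × ℤ) ∪ ([-70/3, -7/6] × (-2/9, 3/8)) ∪ ((-70/3, -7/6] × [-4, 6⋅ℯ))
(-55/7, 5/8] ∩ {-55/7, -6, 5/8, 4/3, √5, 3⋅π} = {-6, 5/8}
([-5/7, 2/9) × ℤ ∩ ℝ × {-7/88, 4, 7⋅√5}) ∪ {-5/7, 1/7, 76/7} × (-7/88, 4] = ([-5/7, 2/9) × {4}) ∪ ({-5/7, 1/7, 76/7} × (-7/88, 4])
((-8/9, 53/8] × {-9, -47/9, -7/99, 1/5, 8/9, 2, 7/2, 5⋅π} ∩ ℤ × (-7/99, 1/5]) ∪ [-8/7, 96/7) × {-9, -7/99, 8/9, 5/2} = ({0, 1, …, 6} × {1/5}) ∪ ([-8/7, 96/7) × {-9, -7/99, 8/9, 5/2})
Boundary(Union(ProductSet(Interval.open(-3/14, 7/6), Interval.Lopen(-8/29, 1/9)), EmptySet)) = Union(ProductSet({-3/14, 7/6}, Interval(-8/29, 1/9)), ProductSet(Interval(-3/14, 7/6), {-8/29, 1/9}))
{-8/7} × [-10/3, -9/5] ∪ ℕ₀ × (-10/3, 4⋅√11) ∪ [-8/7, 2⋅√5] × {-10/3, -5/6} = ({-8/7} × [-10/3, -9/5]) ∪ (ℕ₀ × (-10/3, 4⋅√11)) ∪ ([-8/7, 2⋅√5] × {-10/3, -5/6})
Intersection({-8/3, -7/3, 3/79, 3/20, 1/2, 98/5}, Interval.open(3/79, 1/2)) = {3/20}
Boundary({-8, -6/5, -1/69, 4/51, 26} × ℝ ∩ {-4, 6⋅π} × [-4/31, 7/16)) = ∅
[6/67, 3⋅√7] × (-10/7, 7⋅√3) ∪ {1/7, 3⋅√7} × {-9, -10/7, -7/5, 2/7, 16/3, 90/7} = ({1/7, 3⋅√7} × {-9, -10/7, -7/5, 2/7, 16/3, 90/7}) ∪ ([6/67, 3⋅√7] × (-10/7, 7⋅√3))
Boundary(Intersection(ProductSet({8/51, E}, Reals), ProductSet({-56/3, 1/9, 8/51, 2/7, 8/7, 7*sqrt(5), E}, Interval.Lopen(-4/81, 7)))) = ProductSet({8/51, E}, Interval(-4/81, 7))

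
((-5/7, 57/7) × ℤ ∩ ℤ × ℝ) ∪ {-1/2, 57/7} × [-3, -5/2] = ({0, 1, …, 8} × ℤ) ∪ ({-1/2, 57/7} × [-3, -5/2])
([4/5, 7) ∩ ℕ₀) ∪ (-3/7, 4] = (-3/7, 4] ∪ {1, 2, …, 6}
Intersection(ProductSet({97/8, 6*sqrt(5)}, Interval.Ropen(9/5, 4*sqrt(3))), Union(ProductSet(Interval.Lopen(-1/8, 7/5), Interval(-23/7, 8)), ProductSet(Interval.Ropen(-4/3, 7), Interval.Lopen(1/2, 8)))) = EmptySet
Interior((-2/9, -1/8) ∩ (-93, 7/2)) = (-2/9, -1/8)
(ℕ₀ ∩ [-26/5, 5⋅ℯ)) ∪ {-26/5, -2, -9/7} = {-26/5, -2, -9/7} ∪ {0, 1, …, 13}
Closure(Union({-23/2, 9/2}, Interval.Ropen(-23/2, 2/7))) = Union({9/2}, Interval(-23/2, 2/7))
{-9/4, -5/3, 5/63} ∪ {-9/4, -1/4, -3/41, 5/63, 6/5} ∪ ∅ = {-9/4, -5/3, -1/4, -3/41, 5/63, 6/5}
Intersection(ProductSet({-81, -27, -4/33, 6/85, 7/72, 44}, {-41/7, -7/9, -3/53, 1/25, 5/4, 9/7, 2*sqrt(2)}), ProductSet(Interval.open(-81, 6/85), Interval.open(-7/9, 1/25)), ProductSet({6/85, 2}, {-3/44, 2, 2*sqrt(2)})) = EmptySet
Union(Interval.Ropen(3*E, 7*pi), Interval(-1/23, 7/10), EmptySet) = Union(Interval(-1/23, 7/10), Interval.Ropen(3*E, 7*pi))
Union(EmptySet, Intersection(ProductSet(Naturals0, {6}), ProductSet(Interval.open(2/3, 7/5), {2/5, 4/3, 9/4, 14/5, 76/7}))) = EmptySet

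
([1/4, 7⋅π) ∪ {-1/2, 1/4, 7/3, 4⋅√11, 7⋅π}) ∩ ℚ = {-1/2} ∪ (ℚ ∩ [1/4, 7⋅π])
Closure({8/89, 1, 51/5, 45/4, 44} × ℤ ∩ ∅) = ∅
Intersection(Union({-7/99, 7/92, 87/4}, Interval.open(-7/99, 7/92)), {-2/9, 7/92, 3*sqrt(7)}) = {7/92}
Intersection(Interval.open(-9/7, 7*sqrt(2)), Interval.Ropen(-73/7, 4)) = Interval.open(-9/7, 4)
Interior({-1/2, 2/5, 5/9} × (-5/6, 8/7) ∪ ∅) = ∅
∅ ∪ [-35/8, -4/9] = [-35/8, -4/9]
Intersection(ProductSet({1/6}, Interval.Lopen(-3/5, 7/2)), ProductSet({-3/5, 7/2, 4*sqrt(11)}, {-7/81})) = EmptySet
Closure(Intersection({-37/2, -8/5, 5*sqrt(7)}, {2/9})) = EmptySet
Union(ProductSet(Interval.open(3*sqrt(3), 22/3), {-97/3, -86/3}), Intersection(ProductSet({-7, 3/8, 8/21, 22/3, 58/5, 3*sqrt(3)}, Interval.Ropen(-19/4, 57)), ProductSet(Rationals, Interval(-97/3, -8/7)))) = Union(ProductSet({-7, 3/8, 8/21, 22/3, 58/5}, Interval(-19/4, -8/7)), ProductSet(Interval.open(3*sqrt(3), 22/3), {-97/3, -86/3}))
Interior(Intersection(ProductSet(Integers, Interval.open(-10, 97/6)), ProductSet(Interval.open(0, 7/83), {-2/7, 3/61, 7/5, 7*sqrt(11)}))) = EmptySet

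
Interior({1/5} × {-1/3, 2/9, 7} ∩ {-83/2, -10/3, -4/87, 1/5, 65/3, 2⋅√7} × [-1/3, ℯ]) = ∅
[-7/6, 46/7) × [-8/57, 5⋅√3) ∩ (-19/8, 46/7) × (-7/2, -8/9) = ∅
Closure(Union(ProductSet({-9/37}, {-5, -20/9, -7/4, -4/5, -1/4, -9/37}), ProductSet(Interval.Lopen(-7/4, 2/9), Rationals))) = ProductSet(Interval(-7/4, 2/9), Reals)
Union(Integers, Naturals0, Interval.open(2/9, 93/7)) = Union(Integers, Interval.open(2/9, 93/7))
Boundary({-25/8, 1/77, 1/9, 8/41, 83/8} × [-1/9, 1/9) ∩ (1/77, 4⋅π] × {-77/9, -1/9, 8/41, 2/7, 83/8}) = {1/9, 8/41, 83/8} × {-1/9}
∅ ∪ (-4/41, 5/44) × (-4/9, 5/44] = (-4/41, 5/44) × (-4/9, 5/44]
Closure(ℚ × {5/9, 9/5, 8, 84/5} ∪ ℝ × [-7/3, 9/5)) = ℝ × ([-7/3, 9/5] ∪ {8, 84/5})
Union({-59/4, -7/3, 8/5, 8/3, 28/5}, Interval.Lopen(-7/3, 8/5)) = Union({-59/4, 8/3, 28/5}, Interval(-7/3, 8/5))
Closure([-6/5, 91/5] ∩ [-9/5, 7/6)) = [-6/5, 7/6]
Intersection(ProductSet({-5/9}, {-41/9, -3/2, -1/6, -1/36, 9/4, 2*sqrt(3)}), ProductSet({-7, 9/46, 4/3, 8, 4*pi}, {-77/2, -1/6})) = EmptySet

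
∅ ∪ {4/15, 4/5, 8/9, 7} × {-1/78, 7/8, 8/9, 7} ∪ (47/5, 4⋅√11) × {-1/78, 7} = ({4/15, 4/5, 8/9, 7} × {-1/78, 7/8, 8/9, 7}) ∪ ((47/5, 4⋅√11) × {-1/78, 7})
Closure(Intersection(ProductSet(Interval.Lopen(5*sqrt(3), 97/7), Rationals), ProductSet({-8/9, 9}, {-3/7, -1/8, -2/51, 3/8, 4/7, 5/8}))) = ProductSet({9}, {-3/7, -1/8, -2/51, 3/8, 4/7, 5/8})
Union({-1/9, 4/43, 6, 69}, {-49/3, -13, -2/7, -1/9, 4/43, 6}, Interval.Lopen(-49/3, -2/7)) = Union({-1/9, 4/43, 6, 69}, Interval(-49/3, -2/7))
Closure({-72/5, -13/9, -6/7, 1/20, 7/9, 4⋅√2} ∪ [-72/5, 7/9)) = [-72/5, 7/9] ∪ {4⋅√2}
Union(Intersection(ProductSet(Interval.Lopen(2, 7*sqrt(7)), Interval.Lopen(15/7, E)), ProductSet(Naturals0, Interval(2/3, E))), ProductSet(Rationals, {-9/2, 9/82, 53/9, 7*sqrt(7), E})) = Union(ProductSet(Range(3, 19, 1), Interval.Lopen(15/7, E)), ProductSet(Rationals, {-9/2, 9/82, 53/9, 7*sqrt(7), E}))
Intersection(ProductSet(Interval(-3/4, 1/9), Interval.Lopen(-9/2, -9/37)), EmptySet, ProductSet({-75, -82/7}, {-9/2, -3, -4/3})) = EmptySet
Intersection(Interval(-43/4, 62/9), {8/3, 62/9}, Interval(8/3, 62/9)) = {8/3, 62/9}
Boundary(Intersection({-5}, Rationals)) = {-5}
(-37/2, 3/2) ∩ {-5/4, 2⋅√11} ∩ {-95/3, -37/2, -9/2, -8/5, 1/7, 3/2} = ∅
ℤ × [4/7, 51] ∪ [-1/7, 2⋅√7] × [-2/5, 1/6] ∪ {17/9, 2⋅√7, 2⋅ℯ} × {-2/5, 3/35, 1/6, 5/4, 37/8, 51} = (ℤ × [4/7, 51]) ∪ ([-1/7, 2⋅√7] × [-2/5, 1/6]) ∪ ({17/9, 2⋅√7, 2⋅ℯ} × {-2/5, 3/35, 1/6, 5/4, 37/8, 51})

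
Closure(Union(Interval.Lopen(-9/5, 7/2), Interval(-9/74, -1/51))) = Interval(-9/5, 7/2)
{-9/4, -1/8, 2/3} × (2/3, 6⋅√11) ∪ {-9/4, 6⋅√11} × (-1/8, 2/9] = ({-9/4, 6⋅√11} × (-1/8, 2/9]) ∪ ({-9/4, -1/8, 2/3} × (2/3, 6⋅√11))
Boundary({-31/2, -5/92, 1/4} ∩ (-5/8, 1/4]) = {-5/92, 1/4}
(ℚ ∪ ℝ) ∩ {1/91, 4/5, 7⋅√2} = {1/91, 4/5, 7⋅√2}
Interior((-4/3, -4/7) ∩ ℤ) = ∅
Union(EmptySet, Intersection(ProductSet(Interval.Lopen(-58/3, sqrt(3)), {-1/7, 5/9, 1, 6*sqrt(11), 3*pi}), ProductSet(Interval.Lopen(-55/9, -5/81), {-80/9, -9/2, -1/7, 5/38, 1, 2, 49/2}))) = ProductSet(Interval.Lopen(-55/9, -5/81), {-1/7, 1})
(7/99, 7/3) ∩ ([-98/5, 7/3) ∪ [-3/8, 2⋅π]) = (7/99, 7/3)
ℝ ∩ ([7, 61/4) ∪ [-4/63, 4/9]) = [-4/63, 4/9] ∪ [7, 61/4)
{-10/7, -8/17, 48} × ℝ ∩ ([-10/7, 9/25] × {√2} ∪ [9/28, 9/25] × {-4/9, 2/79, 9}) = {-10/7, -8/17} × {√2}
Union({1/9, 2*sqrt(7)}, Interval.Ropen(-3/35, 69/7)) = Interval.Ropen(-3/35, 69/7)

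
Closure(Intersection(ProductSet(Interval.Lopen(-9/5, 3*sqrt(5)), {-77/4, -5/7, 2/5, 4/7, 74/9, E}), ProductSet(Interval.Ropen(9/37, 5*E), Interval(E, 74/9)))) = ProductSet(Interval(9/37, 3*sqrt(5)), {74/9, E})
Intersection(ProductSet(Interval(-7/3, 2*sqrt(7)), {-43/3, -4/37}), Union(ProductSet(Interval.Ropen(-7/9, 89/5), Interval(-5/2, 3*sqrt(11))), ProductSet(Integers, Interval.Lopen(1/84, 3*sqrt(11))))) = ProductSet(Interval(-7/9, 2*sqrt(7)), {-4/37})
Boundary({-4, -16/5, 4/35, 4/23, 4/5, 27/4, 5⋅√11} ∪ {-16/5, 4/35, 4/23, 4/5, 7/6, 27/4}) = {-4, -16/5, 4/35, 4/23, 4/5, 7/6, 27/4, 5⋅√11}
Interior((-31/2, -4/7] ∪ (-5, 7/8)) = (-31/2, 7/8)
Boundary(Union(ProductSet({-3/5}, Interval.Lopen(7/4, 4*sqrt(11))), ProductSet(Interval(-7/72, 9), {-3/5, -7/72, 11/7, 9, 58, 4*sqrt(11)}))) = Union(ProductSet({-3/5}, Interval(7/4, 4*sqrt(11))), ProductSet(Interval(-7/72, 9), {-3/5, -7/72, 11/7, 9, 58, 4*sqrt(11)}))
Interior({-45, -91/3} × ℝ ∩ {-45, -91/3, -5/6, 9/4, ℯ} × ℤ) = ∅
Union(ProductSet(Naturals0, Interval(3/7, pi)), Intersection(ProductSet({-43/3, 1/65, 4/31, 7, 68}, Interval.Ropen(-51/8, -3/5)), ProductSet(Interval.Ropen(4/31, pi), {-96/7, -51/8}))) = Union(ProductSet({4/31}, {-51/8}), ProductSet(Naturals0, Interval(3/7, pi)))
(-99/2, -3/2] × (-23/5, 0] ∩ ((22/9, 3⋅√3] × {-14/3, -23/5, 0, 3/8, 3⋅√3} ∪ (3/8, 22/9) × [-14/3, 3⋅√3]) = ∅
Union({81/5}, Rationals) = Rationals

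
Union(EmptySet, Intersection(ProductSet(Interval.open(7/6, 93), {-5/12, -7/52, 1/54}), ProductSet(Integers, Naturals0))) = EmptySet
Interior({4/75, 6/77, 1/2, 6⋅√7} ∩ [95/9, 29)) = ∅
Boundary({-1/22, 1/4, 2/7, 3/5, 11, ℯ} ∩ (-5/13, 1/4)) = {-1/22}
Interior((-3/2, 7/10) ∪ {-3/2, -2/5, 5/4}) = (-3/2, 7/10)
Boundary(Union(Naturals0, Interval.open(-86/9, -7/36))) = Union(Complement(Naturals0, Interval.open(-86/9, -7/36)), {-86/9, -7/36})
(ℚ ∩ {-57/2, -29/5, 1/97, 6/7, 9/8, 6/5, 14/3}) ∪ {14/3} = {-57/2, -29/5, 1/97, 6/7, 9/8, 6/5, 14/3}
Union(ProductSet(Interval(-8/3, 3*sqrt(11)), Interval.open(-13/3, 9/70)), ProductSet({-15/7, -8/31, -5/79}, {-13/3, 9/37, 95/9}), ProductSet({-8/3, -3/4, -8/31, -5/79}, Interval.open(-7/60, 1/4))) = Union(ProductSet({-15/7, -8/31, -5/79}, {-13/3, 9/37, 95/9}), ProductSet({-8/3, -3/4, -8/31, -5/79}, Interval.open(-7/60, 1/4)), ProductSet(Interval(-8/3, 3*sqrt(11)), Interval.open(-13/3, 9/70)))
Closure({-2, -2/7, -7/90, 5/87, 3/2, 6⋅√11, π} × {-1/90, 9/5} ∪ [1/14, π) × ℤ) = ([1/14, π] × ℤ) ∪ ({-2, -2/7, -7/90, 5/87, 3/2, 6⋅√11, π} × {-1/90, 9/5})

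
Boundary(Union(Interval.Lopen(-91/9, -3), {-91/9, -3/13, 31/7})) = {-91/9, -3, -3/13, 31/7}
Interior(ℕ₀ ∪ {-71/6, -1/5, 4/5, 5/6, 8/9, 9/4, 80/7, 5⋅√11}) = ∅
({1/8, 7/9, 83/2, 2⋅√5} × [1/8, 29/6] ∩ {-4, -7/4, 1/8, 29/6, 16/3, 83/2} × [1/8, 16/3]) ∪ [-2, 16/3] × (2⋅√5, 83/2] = ({1/8, 83/2} × [1/8, 29/6]) ∪ ([-2, 16/3] × (2⋅√5, 83/2])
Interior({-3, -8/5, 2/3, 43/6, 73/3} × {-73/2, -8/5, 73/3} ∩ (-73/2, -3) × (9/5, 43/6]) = ∅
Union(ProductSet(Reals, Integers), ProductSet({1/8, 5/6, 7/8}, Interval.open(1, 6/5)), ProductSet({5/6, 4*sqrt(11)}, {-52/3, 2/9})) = Union(ProductSet({5/6, 4*sqrt(11)}, {-52/3, 2/9}), ProductSet({1/8, 5/6, 7/8}, Interval.open(1, 6/5)), ProductSet(Reals, Integers))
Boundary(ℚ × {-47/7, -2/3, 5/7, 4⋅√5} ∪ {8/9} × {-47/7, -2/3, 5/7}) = ℝ × {-47/7, -2/3, 5/7, 4⋅√5}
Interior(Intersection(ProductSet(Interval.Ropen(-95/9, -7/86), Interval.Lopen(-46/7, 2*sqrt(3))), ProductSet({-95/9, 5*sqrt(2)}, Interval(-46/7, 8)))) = EmptySet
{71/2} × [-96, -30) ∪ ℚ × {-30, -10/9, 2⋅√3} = ({71/2} × [-96, -30)) ∪ (ℚ × {-30, -10/9, 2⋅√3})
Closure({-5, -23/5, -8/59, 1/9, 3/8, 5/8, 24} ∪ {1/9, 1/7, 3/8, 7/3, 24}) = {-5, -23/5, -8/59, 1/9, 1/7, 3/8, 5/8, 7/3, 24}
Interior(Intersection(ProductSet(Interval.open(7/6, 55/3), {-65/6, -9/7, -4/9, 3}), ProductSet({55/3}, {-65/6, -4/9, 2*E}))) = EmptySet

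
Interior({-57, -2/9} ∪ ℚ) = ∅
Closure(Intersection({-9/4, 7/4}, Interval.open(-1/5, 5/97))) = EmptySet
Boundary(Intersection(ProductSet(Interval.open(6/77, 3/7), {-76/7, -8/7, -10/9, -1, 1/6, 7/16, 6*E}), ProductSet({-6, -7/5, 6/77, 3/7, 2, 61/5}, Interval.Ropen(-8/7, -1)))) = EmptySet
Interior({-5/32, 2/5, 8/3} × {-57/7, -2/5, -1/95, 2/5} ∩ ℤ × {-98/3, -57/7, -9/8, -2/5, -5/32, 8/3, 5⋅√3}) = ∅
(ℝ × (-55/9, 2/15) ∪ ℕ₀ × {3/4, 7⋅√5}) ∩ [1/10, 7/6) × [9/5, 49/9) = ∅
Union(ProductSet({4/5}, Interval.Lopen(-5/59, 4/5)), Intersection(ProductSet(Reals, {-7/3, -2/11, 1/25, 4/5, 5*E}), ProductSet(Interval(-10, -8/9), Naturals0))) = ProductSet({4/5}, Interval.Lopen(-5/59, 4/5))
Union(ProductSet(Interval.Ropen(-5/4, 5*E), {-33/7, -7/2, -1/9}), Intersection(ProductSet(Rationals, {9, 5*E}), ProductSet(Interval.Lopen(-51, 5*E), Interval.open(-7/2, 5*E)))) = Union(ProductSet(Intersection(Interval.Lopen(-51, 5*E), Rationals), {9}), ProductSet(Interval.Ropen(-5/4, 5*E), {-33/7, -7/2, -1/9}))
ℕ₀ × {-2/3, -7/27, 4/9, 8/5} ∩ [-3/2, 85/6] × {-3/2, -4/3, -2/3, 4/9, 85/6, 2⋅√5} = {0, 1, …, 14} × {-2/3, 4/9}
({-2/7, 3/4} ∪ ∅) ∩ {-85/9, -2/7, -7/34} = {-2/7}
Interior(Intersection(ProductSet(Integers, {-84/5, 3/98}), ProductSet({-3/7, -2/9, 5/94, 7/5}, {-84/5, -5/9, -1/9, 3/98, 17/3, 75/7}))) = EmptySet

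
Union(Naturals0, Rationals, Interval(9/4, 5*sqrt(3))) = Union(Interval(9/4, 5*sqrt(3)), Rationals)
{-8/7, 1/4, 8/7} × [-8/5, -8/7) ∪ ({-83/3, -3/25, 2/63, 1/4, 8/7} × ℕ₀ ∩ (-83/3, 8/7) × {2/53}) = {-8/7, 1/4, 8/7} × [-8/5, -8/7)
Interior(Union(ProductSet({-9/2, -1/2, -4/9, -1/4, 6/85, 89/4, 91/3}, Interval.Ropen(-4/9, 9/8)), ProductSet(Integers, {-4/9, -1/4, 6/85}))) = EmptySet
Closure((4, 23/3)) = [4, 23/3]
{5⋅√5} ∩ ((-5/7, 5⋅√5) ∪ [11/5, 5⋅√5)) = ∅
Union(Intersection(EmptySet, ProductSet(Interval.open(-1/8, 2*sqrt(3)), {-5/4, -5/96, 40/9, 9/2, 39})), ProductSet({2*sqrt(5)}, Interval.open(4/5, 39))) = ProductSet({2*sqrt(5)}, Interval.open(4/5, 39))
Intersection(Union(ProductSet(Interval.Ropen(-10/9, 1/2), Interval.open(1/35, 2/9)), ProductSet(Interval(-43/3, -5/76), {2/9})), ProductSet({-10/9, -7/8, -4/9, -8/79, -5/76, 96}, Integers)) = EmptySet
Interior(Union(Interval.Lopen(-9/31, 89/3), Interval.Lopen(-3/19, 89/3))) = Interval.open(-9/31, 89/3)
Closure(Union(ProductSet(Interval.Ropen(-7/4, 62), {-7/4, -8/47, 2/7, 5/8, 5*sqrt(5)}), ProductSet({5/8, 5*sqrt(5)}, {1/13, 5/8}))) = Union(ProductSet({5/8, 5*sqrt(5)}, {1/13, 5/8}), ProductSet(Interval(-7/4, 62), {-7/4, -8/47, 2/7, 5/8, 5*sqrt(5)}))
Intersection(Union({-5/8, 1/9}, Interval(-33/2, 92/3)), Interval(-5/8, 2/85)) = Interval(-5/8, 2/85)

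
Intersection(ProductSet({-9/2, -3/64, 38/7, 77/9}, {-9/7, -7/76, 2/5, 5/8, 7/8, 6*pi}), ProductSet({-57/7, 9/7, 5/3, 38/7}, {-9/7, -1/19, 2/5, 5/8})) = ProductSet({38/7}, {-9/7, 2/5, 5/8})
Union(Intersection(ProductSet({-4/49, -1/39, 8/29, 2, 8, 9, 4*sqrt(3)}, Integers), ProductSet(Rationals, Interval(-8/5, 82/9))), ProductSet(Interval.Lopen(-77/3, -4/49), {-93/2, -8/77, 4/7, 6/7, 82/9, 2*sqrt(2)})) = Union(ProductSet({-4/49, -1/39, 8/29, 2, 8, 9}, Range(-1, 10, 1)), ProductSet(Interval.Lopen(-77/3, -4/49), {-93/2, -8/77, 4/7, 6/7, 82/9, 2*sqrt(2)}))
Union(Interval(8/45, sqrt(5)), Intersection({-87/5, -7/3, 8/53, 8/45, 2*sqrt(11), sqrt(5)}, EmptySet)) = Interval(8/45, sqrt(5))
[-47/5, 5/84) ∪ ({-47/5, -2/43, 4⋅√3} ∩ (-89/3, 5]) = [-47/5, 5/84)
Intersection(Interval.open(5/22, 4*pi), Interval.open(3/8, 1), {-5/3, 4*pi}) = EmptySet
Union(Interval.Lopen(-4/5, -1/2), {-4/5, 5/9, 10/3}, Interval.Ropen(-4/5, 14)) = Interval.Ropen(-4/5, 14)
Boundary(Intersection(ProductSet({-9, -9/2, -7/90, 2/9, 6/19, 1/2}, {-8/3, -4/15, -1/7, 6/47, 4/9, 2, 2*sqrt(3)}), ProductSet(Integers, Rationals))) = ProductSet({-9}, {-8/3, -4/15, -1/7, 6/47, 4/9, 2})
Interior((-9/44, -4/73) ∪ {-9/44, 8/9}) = (-9/44, -4/73)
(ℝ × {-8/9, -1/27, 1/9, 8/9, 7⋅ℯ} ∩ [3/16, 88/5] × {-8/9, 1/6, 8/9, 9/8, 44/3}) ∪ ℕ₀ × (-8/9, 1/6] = (ℕ₀ × (-8/9, 1/6]) ∪ ([3/16, 88/5] × {-8/9, 8/9})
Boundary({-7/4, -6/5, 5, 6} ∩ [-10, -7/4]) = {-7/4}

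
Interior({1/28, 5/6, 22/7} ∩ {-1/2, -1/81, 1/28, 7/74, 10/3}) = ∅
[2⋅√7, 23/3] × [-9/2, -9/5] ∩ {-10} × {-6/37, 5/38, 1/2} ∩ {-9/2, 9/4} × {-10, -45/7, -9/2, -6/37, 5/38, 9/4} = ∅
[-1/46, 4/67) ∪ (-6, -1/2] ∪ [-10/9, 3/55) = (-6, 4/67)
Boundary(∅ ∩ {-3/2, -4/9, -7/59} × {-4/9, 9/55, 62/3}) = ∅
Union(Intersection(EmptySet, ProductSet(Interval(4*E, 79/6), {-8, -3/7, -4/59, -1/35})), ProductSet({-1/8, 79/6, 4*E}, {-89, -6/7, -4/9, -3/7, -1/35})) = ProductSet({-1/8, 79/6, 4*E}, {-89, -6/7, -4/9, -3/7, -1/35})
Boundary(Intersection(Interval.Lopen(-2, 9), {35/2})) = EmptySet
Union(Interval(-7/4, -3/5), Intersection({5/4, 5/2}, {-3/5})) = Interval(-7/4, -3/5)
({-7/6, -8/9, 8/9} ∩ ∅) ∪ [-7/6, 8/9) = [-7/6, 8/9)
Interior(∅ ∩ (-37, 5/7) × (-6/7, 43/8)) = ∅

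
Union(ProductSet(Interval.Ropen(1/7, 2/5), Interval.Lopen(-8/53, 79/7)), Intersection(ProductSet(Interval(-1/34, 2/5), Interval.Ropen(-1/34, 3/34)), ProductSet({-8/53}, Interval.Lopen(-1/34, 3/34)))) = ProductSet(Interval.Ropen(1/7, 2/5), Interval.Lopen(-8/53, 79/7))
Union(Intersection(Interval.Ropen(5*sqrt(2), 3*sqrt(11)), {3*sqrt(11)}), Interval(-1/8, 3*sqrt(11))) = Interval(-1/8, 3*sqrt(11))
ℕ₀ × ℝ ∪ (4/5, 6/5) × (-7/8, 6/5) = (ℕ₀ × ℝ) ∪ ((4/5, 6/5) × (-7/8, 6/5))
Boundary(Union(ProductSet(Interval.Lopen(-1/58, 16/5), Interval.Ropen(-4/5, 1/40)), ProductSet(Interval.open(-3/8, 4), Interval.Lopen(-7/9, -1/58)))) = Union(ProductSet({-3/8, 4}, Interval(-7/9, -1/58)), ProductSet({-1/58, 16/5}, Union(Interval(-4/5, -7/9), Interval(-1/58, 1/40))), ProductSet(Interval(-1/58, 16/5), {-4/5, 1/40}), ProductSet(Union(Interval(-3/8, -1/58), Interval(16/5, 4)), {-7/9, -1/58}))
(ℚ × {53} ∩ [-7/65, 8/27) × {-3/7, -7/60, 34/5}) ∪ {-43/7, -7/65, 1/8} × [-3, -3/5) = {-43/7, -7/65, 1/8} × [-3, -3/5)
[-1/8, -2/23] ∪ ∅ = [-1/8, -2/23]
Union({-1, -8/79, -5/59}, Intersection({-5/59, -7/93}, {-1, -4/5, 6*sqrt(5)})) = {-1, -8/79, -5/59}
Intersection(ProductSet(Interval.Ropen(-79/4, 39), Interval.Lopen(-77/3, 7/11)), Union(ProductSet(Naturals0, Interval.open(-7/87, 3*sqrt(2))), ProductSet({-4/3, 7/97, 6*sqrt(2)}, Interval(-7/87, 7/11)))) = Union(ProductSet({-4/3, 7/97, 6*sqrt(2)}, Interval(-7/87, 7/11)), ProductSet(Range(0, 39, 1), Interval.Lopen(-7/87, 7/11)))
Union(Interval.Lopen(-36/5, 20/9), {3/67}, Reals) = Interval(-oo, oo)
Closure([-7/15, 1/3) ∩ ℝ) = [-7/15, 1/3]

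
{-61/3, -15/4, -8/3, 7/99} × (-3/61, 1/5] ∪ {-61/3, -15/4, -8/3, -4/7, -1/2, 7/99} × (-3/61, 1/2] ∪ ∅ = {-61/3, -15/4, -8/3, -4/7, -1/2, 7/99} × (-3/61, 1/2]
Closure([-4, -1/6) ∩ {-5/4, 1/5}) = {-5/4}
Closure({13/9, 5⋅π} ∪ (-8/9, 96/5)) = [-8/9, 96/5]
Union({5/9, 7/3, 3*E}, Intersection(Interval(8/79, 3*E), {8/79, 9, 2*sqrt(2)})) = {8/79, 5/9, 7/3, 2*sqrt(2), 3*E}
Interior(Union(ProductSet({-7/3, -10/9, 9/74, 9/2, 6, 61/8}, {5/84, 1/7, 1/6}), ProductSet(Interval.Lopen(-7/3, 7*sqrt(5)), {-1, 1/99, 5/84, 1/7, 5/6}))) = EmptySet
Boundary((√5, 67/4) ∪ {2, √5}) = {2, 67/4, √5}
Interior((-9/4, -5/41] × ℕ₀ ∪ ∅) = ∅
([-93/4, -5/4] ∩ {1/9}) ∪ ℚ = ℚ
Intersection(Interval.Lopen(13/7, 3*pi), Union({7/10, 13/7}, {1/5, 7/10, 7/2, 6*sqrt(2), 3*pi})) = {7/2, 6*sqrt(2), 3*pi}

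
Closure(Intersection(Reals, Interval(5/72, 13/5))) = Interval(5/72, 13/5)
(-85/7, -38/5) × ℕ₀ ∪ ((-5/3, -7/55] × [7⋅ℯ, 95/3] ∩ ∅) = (-85/7, -38/5) × ℕ₀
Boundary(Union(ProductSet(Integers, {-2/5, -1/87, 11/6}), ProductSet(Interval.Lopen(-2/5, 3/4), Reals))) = Union(ProductSet(Complement(Integers, Interval.open(-2/5, 3/4)), {-2/5, -1/87, 11/6}), ProductSet({-2/5, 3/4}, Reals))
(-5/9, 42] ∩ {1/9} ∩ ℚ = {1/9}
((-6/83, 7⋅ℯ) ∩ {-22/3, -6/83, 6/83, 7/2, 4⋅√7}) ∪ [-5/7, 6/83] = [-5/7, 6/83] ∪ {7/2, 4⋅√7}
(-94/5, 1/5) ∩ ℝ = (-94/5, 1/5)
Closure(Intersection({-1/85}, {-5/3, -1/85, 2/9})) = {-1/85}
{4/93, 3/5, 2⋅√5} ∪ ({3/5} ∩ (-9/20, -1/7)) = {4/93, 3/5, 2⋅√5}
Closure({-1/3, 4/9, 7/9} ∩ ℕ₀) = ∅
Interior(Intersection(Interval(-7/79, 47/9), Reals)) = Interval.open(-7/79, 47/9)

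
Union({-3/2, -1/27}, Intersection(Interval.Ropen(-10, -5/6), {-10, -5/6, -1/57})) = {-10, -3/2, -1/27}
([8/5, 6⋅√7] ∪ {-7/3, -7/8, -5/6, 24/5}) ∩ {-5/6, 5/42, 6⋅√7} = {-5/6, 6⋅√7}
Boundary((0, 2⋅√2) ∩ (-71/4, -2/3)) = ∅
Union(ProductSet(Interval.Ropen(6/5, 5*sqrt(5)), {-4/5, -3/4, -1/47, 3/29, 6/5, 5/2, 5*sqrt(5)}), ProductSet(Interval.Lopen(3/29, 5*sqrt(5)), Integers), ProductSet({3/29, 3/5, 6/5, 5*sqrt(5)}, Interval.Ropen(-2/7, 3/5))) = Union(ProductSet({3/29, 3/5, 6/5, 5*sqrt(5)}, Interval.Ropen(-2/7, 3/5)), ProductSet(Interval.Lopen(3/29, 5*sqrt(5)), Integers), ProductSet(Interval.Ropen(6/5, 5*sqrt(5)), {-4/5, -3/4, -1/47, 3/29, 6/5, 5/2, 5*sqrt(5)}))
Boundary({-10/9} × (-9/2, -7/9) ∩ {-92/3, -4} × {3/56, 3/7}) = ∅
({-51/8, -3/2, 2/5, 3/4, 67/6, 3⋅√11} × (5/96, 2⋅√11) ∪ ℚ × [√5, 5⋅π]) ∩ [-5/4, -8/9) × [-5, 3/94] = ∅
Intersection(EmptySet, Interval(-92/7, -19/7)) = EmptySet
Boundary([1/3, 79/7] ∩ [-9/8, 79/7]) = {1/3, 79/7}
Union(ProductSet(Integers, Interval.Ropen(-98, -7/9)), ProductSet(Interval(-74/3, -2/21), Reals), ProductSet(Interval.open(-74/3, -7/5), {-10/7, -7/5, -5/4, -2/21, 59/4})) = Union(ProductSet(Integers, Interval.Ropen(-98, -7/9)), ProductSet(Interval(-74/3, -2/21), Reals))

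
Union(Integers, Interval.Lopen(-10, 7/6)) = Union(Integers, Interval(-10, 7/6))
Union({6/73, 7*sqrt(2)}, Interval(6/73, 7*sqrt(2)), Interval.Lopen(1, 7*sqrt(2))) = Interval(6/73, 7*sqrt(2))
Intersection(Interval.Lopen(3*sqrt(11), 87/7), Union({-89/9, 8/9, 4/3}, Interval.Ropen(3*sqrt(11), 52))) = Interval.Lopen(3*sqrt(11), 87/7)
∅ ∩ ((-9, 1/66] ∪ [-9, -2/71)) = ∅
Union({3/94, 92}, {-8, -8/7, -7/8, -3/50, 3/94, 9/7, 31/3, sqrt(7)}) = {-8, -8/7, -7/8, -3/50, 3/94, 9/7, 31/3, 92, sqrt(7)}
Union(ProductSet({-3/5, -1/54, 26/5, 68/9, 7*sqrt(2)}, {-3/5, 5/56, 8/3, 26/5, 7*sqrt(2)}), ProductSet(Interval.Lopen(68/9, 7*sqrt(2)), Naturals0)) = Union(ProductSet({-3/5, -1/54, 26/5, 68/9, 7*sqrt(2)}, {-3/5, 5/56, 8/3, 26/5, 7*sqrt(2)}), ProductSet(Interval.Lopen(68/9, 7*sqrt(2)), Naturals0))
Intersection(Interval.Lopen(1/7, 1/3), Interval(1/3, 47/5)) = {1/3}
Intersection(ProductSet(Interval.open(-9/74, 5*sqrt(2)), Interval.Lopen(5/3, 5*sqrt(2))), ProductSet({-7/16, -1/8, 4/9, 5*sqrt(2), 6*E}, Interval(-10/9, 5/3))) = EmptySet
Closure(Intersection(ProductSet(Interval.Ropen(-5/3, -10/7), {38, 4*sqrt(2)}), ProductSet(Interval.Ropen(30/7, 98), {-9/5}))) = EmptySet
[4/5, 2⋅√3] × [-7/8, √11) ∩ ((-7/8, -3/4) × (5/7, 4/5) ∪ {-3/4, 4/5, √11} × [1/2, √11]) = {4/5, √11} × [1/2, √11)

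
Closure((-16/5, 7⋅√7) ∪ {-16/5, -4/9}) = [-16/5, 7⋅√7]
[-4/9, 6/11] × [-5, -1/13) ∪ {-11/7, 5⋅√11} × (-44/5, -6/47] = ([-4/9, 6/11] × [-5, -1/13)) ∪ ({-11/7, 5⋅√11} × (-44/5, -6/47])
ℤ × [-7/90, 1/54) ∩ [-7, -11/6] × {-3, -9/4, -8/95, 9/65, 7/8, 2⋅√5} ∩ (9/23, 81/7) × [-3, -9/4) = ∅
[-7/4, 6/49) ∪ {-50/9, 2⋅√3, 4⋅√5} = {-50/9, 2⋅√3, 4⋅√5} ∪ [-7/4, 6/49)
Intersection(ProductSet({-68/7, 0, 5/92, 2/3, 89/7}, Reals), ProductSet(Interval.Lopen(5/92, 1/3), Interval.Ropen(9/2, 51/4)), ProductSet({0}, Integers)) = EmptySet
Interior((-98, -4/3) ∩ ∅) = ∅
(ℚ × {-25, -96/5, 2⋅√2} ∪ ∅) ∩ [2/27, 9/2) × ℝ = (ℚ ∩ [2/27, 9/2)) × {-25, -96/5, 2⋅√2}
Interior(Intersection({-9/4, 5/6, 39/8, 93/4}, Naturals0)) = EmptySet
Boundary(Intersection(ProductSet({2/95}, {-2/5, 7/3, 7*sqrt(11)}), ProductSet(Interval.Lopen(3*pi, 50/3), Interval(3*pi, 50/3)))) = EmptySet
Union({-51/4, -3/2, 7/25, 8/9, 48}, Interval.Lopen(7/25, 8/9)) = Union({-51/4, -3/2, 48}, Interval(7/25, 8/9))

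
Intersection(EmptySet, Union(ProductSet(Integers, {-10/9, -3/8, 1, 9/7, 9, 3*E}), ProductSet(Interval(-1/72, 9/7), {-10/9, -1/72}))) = EmptySet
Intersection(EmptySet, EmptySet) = EmptySet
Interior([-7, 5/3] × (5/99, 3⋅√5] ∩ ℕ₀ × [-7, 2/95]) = ∅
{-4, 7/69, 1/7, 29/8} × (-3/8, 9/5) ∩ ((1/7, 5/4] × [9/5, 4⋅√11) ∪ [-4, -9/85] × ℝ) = {-4} × (-3/8, 9/5)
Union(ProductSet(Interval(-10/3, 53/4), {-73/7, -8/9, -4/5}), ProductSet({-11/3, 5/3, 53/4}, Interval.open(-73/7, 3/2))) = Union(ProductSet({-11/3, 5/3, 53/4}, Interval.open(-73/7, 3/2)), ProductSet(Interval(-10/3, 53/4), {-73/7, -8/9, -4/5}))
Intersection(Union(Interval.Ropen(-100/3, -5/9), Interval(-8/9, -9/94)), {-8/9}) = {-8/9}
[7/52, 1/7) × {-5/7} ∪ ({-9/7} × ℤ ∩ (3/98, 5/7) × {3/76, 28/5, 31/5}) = [7/52, 1/7) × {-5/7}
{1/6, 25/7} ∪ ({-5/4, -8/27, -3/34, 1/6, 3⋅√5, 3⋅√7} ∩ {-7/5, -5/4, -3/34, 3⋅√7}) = {-5/4, -3/34, 1/6, 25/7, 3⋅√7}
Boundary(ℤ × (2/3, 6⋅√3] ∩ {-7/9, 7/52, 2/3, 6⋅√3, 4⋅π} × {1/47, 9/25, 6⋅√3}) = ∅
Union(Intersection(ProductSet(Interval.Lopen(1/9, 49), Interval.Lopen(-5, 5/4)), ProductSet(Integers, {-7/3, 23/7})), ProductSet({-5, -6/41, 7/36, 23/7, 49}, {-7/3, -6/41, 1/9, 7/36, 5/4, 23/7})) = Union(ProductSet({-5, -6/41, 7/36, 23/7, 49}, {-7/3, -6/41, 1/9, 7/36, 5/4, 23/7}), ProductSet(Range(1, 50, 1), {-7/3}))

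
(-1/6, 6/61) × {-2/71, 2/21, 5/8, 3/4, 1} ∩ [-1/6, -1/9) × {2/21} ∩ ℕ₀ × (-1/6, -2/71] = ∅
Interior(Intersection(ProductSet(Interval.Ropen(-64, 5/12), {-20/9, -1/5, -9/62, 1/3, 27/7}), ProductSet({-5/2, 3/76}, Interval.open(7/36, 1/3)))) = EmptySet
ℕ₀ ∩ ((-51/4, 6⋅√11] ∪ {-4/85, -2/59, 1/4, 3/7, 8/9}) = {0, 1, …, 19}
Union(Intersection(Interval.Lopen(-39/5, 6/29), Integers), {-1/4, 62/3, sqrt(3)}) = Union({-1/4, 62/3, sqrt(3)}, Range(-7, 1, 1))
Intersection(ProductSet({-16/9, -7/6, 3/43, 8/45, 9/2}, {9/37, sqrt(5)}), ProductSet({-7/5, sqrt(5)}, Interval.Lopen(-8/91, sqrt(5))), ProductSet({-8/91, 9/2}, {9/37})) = EmptySet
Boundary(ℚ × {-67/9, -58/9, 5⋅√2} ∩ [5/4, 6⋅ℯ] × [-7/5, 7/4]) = ∅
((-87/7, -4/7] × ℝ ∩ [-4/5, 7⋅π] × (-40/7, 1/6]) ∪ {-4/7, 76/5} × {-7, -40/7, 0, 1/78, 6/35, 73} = ({-4/7, 76/5} × {-7, -40/7, 0, 1/78, 6/35, 73}) ∪ ([-4/5, -4/7] × (-40/7, 1/6])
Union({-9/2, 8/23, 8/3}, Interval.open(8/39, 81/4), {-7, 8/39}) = Union({-7, -9/2}, Interval.Ropen(8/39, 81/4))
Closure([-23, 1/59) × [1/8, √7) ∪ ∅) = ({-23, 1/59} × [1/8, √7]) ∪ ([-23, 1/59] × {1/8, √7}) ∪ ([-23, 1/59) × [1/8, √7))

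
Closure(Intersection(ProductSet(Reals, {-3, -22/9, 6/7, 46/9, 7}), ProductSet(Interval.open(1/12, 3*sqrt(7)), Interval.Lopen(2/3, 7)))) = ProductSet(Interval(1/12, 3*sqrt(7)), {6/7, 46/9, 7})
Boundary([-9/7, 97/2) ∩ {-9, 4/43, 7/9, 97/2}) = {4/43, 7/9}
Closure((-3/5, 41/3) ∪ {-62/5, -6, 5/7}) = {-62/5, -6} ∪ [-3/5, 41/3]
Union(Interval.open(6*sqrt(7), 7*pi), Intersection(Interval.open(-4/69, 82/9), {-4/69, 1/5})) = Union({1/5}, Interval.open(6*sqrt(7), 7*pi))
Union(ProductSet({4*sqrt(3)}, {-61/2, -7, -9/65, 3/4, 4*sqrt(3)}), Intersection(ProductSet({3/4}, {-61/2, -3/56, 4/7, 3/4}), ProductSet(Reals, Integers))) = ProductSet({4*sqrt(3)}, {-61/2, -7, -9/65, 3/4, 4*sqrt(3)})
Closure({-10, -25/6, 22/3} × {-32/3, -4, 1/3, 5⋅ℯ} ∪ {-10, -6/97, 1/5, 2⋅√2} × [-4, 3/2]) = ({-10, -25/6, 22/3} × {-32/3, -4, 1/3, 5⋅ℯ}) ∪ ({-10, -6/97, 1/5, 2⋅√2} × [-4, 3/2])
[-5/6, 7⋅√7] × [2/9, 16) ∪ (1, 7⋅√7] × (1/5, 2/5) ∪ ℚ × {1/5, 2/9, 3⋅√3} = (ℚ × {1/5, 2/9, 3⋅√3}) ∪ ([-5/6, 7⋅√7] × [2/9, 16)) ∪ ((1, 7⋅√7] × (1/5, 2/5))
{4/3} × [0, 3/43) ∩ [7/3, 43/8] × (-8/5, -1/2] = ∅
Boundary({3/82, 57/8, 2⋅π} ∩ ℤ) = ∅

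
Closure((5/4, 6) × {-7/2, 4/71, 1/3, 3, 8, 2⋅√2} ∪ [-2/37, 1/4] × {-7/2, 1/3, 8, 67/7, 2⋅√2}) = ([-2/37, 1/4] × {-7/2, 1/3, 8, 67/7, 2⋅√2}) ∪ ([5/4, 6] × {-7/2, 4/71, 1/3, 3, 8, 2⋅√2})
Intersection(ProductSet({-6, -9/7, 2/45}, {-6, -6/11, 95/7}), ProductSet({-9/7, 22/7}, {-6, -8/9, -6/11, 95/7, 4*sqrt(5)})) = ProductSet({-9/7}, {-6, -6/11, 95/7})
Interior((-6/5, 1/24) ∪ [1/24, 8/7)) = (-6/5, 8/7)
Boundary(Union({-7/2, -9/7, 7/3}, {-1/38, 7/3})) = {-7/2, -9/7, -1/38, 7/3}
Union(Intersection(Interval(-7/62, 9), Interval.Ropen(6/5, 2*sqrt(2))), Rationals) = Union(Interval.Ropen(6/5, 2*sqrt(2)), Rationals)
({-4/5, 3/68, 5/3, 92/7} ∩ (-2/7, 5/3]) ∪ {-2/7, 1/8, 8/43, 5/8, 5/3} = {-2/7, 3/68, 1/8, 8/43, 5/8, 5/3}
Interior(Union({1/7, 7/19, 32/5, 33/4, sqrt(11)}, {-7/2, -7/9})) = EmptySet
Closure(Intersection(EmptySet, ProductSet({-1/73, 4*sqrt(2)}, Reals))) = EmptySet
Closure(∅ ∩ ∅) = ∅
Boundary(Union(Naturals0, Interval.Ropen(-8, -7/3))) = Union(Complement(Naturals0, Interval.open(-8, -7/3)), {-8, -7/3})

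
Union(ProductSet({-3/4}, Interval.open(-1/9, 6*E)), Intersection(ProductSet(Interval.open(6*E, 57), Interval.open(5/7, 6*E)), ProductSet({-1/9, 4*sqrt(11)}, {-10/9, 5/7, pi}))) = ProductSet({-3/4}, Interval.open(-1/9, 6*E))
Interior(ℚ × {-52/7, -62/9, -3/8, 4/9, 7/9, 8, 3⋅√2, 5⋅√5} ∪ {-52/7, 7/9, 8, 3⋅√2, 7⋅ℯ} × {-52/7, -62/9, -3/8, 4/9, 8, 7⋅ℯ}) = ∅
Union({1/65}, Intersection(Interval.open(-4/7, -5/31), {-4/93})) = {1/65}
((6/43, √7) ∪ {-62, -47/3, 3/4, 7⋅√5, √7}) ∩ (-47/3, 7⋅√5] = (6/43, √7] ∪ {7⋅√5}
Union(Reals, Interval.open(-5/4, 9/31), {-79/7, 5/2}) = Interval(-oo, oo)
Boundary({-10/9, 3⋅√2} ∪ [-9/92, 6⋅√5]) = {-10/9, -9/92, 6⋅√5}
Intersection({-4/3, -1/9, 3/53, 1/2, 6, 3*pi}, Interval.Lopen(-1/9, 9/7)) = {3/53, 1/2}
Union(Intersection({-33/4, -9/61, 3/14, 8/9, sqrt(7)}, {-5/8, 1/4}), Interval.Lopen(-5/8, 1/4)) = Interval.Lopen(-5/8, 1/4)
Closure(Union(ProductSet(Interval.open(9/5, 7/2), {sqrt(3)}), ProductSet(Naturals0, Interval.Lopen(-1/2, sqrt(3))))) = Union(ProductSet(Interval(9/5, 7/2), {sqrt(3)}), ProductSet(Naturals0, Interval(-1/2, sqrt(3))))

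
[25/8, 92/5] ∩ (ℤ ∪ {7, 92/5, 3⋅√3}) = {4, 5, …, 18} ∪ {92/5, 3⋅√3}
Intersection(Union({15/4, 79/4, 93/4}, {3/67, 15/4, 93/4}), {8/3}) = EmptySet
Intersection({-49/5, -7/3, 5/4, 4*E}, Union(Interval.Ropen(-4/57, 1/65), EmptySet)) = EmptySet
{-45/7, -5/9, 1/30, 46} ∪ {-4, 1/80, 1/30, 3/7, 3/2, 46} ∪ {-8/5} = {-45/7, -4, -8/5, -5/9, 1/80, 1/30, 3/7, 3/2, 46}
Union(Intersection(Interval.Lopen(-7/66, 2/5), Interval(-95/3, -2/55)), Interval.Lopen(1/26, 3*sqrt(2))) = Union(Interval.Lopen(-7/66, -2/55), Interval.Lopen(1/26, 3*sqrt(2)))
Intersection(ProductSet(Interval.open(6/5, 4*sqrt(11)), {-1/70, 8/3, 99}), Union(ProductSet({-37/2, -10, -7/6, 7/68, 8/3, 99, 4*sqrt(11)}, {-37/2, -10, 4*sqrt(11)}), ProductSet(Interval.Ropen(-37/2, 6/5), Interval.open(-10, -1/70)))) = EmptySet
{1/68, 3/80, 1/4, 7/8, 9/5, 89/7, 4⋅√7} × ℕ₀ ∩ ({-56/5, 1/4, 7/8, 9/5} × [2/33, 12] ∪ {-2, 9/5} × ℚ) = ({9/5} × ℕ₀) ∪ ({1/4, 7/8, 9/5} × {1, 2, …, 12})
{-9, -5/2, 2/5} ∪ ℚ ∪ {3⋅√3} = ℚ ∪ {3⋅√3}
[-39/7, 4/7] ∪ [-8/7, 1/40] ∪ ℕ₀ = [-39/7, 4/7] ∪ ℕ₀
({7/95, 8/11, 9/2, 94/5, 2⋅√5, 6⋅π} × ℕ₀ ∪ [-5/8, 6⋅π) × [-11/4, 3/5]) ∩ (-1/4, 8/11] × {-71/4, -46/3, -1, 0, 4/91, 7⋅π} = (-1/4, 8/11] × {-1, 0, 4/91}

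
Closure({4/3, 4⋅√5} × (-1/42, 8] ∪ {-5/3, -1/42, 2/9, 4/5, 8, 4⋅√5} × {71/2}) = ({4/3, 4⋅√5} × [-1/42, 8]) ∪ ({-5/3, -1/42, 2/9, 4/5, 8, 4⋅√5} × {71/2})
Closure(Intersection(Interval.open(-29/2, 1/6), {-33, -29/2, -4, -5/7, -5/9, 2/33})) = {-4, -5/7, -5/9, 2/33}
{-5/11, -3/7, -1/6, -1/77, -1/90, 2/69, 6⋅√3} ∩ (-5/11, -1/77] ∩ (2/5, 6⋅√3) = ∅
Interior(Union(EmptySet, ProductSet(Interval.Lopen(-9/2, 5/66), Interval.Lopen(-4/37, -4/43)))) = ProductSet(Interval.open(-9/2, 5/66), Interval.open(-4/37, -4/43))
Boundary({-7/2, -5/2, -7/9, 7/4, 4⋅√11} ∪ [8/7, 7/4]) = {-7/2, -5/2, -7/9, 8/7, 7/4, 4⋅√11}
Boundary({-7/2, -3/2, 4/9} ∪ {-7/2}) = {-7/2, -3/2, 4/9}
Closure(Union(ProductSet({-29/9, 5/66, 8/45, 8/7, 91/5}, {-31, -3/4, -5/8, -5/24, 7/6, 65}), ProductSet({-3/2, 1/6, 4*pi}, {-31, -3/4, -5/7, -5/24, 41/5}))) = Union(ProductSet({-3/2, 1/6, 4*pi}, {-31, -3/4, -5/7, -5/24, 41/5}), ProductSet({-29/9, 5/66, 8/45, 8/7, 91/5}, {-31, -3/4, -5/8, -5/24, 7/6, 65}))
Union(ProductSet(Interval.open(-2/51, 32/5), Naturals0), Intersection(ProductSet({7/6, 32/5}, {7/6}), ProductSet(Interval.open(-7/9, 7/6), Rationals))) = ProductSet(Interval.open(-2/51, 32/5), Naturals0)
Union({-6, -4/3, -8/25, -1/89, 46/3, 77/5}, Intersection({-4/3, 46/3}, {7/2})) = {-6, -4/3, -8/25, -1/89, 46/3, 77/5}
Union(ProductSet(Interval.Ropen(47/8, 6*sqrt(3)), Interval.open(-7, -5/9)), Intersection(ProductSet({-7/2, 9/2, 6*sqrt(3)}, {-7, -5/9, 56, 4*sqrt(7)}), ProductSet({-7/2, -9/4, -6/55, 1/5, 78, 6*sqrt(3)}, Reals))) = Union(ProductSet({-7/2, 6*sqrt(3)}, {-7, -5/9, 56, 4*sqrt(7)}), ProductSet(Interval.Ropen(47/8, 6*sqrt(3)), Interval.open(-7, -5/9)))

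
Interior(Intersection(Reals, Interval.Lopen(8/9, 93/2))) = Interval.open(8/9, 93/2)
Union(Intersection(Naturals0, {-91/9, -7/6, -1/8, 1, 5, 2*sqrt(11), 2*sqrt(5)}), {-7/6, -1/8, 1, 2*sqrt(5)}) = {-7/6, -1/8, 1, 5, 2*sqrt(5)}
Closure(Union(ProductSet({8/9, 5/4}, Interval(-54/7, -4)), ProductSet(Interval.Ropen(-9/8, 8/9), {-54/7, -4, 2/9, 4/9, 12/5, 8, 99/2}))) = Union(ProductSet({8/9, 5/4}, Interval(-54/7, -4)), ProductSet(Interval(-9/8, 8/9), {-54/7, -4, 2/9, 4/9, 12/5, 8, 99/2}))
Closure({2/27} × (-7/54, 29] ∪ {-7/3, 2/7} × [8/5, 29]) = ({2/27} × [-7/54, 29]) ∪ ({-7/3, 2/7} × [8/5, 29])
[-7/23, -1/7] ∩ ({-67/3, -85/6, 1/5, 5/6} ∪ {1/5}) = ∅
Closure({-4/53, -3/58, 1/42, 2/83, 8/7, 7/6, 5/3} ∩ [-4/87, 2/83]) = {1/42, 2/83}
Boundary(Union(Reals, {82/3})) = EmptySet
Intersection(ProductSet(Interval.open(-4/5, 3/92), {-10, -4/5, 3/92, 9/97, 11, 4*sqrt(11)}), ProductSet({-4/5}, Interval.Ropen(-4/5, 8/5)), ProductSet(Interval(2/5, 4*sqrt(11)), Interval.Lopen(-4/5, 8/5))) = EmptySet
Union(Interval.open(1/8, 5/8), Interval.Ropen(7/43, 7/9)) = Interval.open(1/8, 7/9)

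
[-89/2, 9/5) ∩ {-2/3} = {-2/3}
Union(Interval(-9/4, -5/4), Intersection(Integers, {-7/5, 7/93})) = Interval(-9/4, -5/4)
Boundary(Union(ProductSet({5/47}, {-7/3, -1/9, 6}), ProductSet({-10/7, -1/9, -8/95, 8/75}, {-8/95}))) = Union(ProductSet({5/47}, {-7/3, -1/9, 6}), ProductSet({-10/7, -1/9, -8/95, 8/75}, {-8/95}))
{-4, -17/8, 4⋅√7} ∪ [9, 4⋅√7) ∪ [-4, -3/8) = [-4, -3/8) ∪ [9, 4⋅√7]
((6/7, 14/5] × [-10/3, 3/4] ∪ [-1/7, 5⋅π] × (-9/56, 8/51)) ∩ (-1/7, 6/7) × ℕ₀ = (-1/7, 6/7) × {0}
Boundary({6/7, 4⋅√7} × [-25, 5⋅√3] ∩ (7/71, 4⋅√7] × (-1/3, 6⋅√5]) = {6/7, 4⋅√7} × [-1/3, 5⋅√3]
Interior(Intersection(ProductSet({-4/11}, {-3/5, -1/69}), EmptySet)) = EmptySet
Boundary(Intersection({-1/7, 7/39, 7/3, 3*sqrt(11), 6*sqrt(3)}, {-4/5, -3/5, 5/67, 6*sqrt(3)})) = {6*sqrt(3)}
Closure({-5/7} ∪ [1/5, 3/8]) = {-5/7} ∪ [1/5, 3/8]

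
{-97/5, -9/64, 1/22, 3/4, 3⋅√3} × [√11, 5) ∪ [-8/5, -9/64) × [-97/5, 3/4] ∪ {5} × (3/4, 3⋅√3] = ([-8/5, -9/64) × [-97/5, 3/4]) ∪ ({5} × (3/4, 3⋅√3]) ∪ ({-97/5, -9/64, 1/22, 3/4, 3⋅√3} × [√11, 5))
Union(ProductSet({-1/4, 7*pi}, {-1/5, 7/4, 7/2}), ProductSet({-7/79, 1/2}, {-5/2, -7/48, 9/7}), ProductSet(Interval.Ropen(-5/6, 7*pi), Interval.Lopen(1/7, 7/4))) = Union(ProductSet({-1/4, 7*pi}, {-1/5, 7/4, 7/2}), ProductSet({-7/79, 1/2}, {-5/2, -7/48, 9/7}), ProductSet(Interval.Ropen(-5/6, 7*pi), Interval.Lopen(1/7, 7/4)))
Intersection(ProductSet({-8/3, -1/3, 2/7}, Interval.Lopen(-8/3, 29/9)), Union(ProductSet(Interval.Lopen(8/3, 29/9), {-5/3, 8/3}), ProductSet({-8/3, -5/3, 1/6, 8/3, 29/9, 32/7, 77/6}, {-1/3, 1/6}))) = ProductSet({-8/3}, {-1/3, 1/6})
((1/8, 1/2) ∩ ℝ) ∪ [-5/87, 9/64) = [-5/87, 1/2)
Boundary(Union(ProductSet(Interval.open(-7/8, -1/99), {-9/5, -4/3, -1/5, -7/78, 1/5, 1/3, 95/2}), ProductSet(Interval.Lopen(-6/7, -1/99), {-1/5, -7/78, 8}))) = Union(ProductSet(Interval(-7/8, -1/99), {-9/5, -4/3, -1/5, -7/78, 1/5, 1/3, 95/2}), ProductSet(Interval(-6/7, -1/99), {-1/5, -7/78, 8}))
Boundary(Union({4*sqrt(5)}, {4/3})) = {4/3, 4*sqrt(5)}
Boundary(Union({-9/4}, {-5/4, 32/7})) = {-9/4, -5/4, 32/7}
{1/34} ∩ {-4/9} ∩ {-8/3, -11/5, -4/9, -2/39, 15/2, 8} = ∅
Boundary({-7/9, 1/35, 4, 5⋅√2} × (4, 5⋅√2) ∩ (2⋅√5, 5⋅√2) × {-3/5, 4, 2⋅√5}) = ∅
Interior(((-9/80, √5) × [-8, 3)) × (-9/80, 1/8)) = ((-9/80, √5) × (-8, 3)) × (-9/80, 1/8)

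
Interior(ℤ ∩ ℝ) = ∅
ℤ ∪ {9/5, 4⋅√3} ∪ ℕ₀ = ℤ ∪ {9/5, 4⋅√3}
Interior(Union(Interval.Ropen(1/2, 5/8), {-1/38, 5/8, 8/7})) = Interval.open(1/2, 5/8)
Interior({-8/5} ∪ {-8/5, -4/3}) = ∅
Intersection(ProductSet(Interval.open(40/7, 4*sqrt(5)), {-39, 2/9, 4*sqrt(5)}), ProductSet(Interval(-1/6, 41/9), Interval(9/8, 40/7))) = EmptySet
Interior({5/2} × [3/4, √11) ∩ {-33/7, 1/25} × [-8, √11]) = ∅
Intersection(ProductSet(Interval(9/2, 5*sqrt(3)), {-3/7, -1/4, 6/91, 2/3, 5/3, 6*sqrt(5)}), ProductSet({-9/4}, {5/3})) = EmptySet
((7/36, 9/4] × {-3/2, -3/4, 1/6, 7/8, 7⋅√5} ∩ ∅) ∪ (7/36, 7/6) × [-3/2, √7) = (7/36, 7/6) × [-3/2, √7)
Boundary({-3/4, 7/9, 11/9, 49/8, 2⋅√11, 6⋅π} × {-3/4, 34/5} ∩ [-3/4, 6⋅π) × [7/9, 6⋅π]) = {-3/4, 7/9, 11/9, 49/8, 2⋅√11} × {34/5}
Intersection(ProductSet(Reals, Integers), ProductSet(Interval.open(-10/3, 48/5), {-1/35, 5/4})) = EmptySet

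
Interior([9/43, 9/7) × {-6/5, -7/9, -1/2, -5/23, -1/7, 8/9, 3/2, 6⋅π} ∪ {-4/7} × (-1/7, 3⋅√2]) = ∅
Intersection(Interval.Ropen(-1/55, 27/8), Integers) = Range(0, 4, 1)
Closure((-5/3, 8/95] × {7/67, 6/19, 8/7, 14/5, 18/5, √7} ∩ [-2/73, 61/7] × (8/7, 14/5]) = [-2/73, 8/95] × {14/5, √7}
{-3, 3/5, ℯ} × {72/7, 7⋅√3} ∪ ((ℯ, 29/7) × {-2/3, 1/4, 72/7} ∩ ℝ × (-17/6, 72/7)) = ((ℯ, 29/7) × {-2/3, 1/4}) ∪ ({-3, 3/5, ℯ} × {72/7, 7⋅√3})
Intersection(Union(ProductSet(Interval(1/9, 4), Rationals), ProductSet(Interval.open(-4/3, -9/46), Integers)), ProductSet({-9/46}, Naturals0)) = EmptySet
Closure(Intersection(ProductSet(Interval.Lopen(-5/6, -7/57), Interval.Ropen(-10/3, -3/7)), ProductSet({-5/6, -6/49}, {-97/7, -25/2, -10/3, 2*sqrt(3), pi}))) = EmptySet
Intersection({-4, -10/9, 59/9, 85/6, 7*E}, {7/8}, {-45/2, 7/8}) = EmptySet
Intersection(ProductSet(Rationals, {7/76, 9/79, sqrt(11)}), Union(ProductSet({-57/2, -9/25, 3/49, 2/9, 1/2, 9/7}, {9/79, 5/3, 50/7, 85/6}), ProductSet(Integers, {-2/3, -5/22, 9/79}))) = ProductSet(Union({-57/2, -9/25, 3/49, 2/9, 1/2, 9/7}, Integers), {9/79})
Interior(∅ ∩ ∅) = ∅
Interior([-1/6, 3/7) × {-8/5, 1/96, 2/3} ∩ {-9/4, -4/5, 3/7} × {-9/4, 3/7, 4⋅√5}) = ∅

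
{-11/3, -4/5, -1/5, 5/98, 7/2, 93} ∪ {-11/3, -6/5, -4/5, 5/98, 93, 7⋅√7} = {-11/3, -6/5, -4/5, -1/5, 5/98, 7/2, 93, 7⋅√7}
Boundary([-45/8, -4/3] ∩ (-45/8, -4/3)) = {-45/8, -4/3}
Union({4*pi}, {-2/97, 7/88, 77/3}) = {-2/97, 7/88, 77/3, 4*pi}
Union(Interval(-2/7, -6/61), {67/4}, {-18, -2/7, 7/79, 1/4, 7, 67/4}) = Union({-18, 7/79, 1/4, 7, 67/4}, Interval(-2/7, -6/61))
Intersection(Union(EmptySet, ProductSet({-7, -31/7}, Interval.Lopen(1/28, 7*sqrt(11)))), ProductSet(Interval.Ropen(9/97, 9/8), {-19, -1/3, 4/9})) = EmptySet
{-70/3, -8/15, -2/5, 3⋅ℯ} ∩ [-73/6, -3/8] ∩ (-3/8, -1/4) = ∅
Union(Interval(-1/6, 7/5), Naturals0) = Union(Interval(-1/6, 7/5), Naturals0)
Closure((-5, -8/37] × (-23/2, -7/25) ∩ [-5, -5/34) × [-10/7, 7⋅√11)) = ({-5, -8/37} × [-10/7, -7/25]) ∪ ([-5, -8/37] × {-10/7, -7/25}) ∪ ((-5, -8/37] × [-10/7, -7/25))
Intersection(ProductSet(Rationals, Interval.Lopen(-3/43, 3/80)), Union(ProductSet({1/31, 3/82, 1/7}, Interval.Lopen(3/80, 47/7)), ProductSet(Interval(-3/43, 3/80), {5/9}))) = EmptySet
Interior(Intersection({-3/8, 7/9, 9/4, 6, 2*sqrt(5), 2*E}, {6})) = EmptySet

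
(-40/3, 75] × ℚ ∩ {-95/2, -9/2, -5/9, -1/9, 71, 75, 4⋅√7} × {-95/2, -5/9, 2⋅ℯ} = {-9/2, -5/9, -1/9, 71, 75, 4⋅√7} × {-95/2, -5/9}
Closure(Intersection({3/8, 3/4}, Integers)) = EmptySet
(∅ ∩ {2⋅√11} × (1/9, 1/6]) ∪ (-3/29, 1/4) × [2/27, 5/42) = (-3/29, 1/4) × [2/27, 5/42)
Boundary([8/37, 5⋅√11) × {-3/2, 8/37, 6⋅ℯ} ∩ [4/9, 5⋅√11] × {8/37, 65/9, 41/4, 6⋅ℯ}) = [4/9, 5⋅√11] × {8/37, 6⋅ℯ}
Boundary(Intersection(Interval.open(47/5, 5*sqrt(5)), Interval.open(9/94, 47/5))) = EmptySet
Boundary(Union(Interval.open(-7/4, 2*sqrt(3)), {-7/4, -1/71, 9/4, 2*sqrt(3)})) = {-7/4, 2*sqrt(3)}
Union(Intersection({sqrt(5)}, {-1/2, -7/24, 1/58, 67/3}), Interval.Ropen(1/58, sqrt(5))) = Interval.Ropen(1/58, sqrt(5))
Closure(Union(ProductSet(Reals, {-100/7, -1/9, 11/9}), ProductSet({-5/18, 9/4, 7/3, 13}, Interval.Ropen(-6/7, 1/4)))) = Union(ProductSet({-5/18, 9/4, 7/3, 13}, Interval(-6/7, 1/4)), ProductSet(Reals, {-100/7, -1/9, 11/9}))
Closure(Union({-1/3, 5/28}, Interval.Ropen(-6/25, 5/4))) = Union({-1/3}, Interval(-6/25, 5/4))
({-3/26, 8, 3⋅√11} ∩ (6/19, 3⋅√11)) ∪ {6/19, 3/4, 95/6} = {6/19, 3/4, 8, 95/6}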